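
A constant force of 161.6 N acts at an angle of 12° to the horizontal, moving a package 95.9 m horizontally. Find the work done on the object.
W = F·d·cosθ = (161.6)(95.9)cos(12°) = 15160 J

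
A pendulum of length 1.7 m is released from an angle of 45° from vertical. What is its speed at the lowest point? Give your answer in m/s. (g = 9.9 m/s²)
h = L(1 − cosθ) = 1.7(1 − cos45°) = 0.497918 m
v = √(2gh) = √(2·9.9·0.497918) = 3.14 m/s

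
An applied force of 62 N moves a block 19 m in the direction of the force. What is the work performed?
W = F·d = (62)(19) = 1178 J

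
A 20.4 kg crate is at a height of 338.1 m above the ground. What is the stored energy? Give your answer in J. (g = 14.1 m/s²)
PE = mgh = (20.4)(14.1)(338.1) = 97250 J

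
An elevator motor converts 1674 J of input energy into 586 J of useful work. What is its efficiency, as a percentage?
η = W_out/W_in = 586/1674 = 35.01%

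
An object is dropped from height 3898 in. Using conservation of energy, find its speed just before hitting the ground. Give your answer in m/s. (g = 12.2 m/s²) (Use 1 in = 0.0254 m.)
Convert to SI: h = 99.0092 m
mgh = ½mv² ⇒ v = √(2gh) = √(2·12.2·99.0092) = 49.15 m/s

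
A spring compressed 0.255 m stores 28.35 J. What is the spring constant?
k = 2·PE/x² = 2·28.35/(0.255)² = 872.0 N/m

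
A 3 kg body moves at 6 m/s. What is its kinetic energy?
KE = ½mv² = ½(3)(6)² = 54.0 J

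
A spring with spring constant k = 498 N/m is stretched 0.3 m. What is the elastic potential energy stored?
PE = ½kx² = ½(498)(0.3)² = 22.41 J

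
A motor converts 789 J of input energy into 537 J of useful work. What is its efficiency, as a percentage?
η = W_out/W_in = 537/789 = 68.06%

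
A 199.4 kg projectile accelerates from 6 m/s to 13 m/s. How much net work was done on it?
W = ΔKE = ½m(v₂² − v₁²) = ½(199.4)(13² − 6²) = 13260.1 J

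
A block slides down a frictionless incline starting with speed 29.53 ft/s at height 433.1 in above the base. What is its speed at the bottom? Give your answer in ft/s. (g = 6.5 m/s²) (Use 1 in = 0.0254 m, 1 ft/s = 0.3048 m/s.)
Convert to SI: v₀ = 9.00074 m/s, h = 11.0007 m
½mv₀² + mgh = ½mv² ⇒ v = √(v₀² + 2gh) = √(9.00074² + 2·6.5·11.0007) = 14.9674 m/s = 49.11 ft/s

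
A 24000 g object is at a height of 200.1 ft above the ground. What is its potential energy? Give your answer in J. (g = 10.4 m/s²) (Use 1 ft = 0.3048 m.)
Convert to SI: m = 24.0 kg, h = 60.9905 m
PE = mgh = (24.0)(10.4)(60.9905) = 15220 J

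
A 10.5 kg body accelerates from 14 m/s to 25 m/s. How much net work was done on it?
W = ΔKE = ½m(v₂² − v₁²) = ½(10.5)(25² − 14²) = 2252.25 J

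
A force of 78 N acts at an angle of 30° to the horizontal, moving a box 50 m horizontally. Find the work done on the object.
W = F·d·cosθ = (78)(50)cos(30°) = 3377 J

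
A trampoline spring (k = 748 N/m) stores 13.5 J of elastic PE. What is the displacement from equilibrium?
x = √(2·PE/k) = √(2·13.5/748) = 0.19 m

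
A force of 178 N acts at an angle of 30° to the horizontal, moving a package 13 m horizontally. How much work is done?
W = F·d·cosθ = (178)(13)cos(30°) = 2004 J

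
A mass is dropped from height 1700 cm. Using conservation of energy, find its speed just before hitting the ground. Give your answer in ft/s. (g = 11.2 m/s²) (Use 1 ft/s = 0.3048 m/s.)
Convert to SI: h = 17.0 m
mgh = ½mv² ⇒ v = √(2gh) = √(2·11.2·17.0) = 19.5141 m/s = 64.02 ft/s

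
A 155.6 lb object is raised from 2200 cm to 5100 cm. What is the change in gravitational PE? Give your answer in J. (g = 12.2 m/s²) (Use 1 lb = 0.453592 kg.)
Convert to SI: m = 70.5789 kg, Δh = 29.0 m
ΔPE = mgΔh = (70.5789)(12.2)(29.0) = 24970 J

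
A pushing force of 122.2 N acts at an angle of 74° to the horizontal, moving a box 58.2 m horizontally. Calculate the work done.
W = F·d·cosθ = (122.2)(58.2)cos(74°) = 1960 J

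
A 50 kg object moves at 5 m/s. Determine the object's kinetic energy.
KE = ½mv² = ½(50)(5)² = 625.0 J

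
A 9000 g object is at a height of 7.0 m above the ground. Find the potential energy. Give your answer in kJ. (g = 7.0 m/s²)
Convert to SI: m = 9.0 kg, h = 7.0 m
PE = mgh = (9.0)(7.0)(7.0) = 441.0 J = 0.441 kJ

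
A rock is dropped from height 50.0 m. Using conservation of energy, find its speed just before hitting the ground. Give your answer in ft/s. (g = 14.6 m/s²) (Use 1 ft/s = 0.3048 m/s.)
mgh = ½mv² ⇒ v = √(2gh) = √(2·14.6·50.0) = 38.2099 m/s = 125.4 ft/s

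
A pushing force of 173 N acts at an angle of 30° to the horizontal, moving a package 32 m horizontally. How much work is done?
W = F·d·cosθ = (173)(32)cos(30°) = 4794 J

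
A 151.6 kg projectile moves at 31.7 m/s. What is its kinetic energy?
KE = ½mv² = ½(151.6)(31.7)² = 76170 J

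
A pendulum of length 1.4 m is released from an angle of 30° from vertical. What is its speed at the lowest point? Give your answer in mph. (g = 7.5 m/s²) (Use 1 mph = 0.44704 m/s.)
h = L(1 − cosθ) = 1.4(1 − cos30°) = 0.187564 m
v = √(2gh) = √(2·7.5·0.187564) = 1.67734 m/s = 3.752 mph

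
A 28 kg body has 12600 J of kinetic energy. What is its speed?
v = √(2·KE/m) = √(2·12600/28) = 30.0 m/s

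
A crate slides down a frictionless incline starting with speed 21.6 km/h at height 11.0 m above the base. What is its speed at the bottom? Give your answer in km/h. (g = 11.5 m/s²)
Convert to SI: v₀ = 6.0 m/s, h = 11.0 m
½mv₀² + mgh = ½mv² ⇒ v = √(v₀² + 2gh) = √(6.0² + 2·11.5·11.0) = 17.0 m/s = 61.2 km/h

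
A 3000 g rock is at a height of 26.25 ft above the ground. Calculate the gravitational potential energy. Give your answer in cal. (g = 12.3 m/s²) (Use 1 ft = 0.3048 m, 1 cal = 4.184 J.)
Convert to SI: m = 3.0 kg, h = 8.001 m
PE = mgh = (3.0)(12.3)(8.001) = 295.237 J = 70.56 cal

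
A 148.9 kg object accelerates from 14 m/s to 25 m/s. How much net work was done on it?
W = ΔKE = ½m(v₂² − v₁²) = ½(148.9)(25² − 14²) = 31939.05 J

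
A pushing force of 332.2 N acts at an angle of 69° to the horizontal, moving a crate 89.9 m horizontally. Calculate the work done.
W = F·d·cosθ = (332.2)(89.9)cos(69°) = 10700 J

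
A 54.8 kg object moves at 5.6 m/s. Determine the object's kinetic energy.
KE = ½mv² = ½(54.8)(5.6)² = 859.3 J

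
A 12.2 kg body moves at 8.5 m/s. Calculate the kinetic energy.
KE = ½mv² = ½(12.2)(8.5)² = 440.7 J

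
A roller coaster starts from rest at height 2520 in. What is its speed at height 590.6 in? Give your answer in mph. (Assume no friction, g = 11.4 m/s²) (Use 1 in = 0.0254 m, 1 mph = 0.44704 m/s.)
Convert to SI: h₁−h₂ = 49.0068 m
mgh₁ = mgh₂ + ½mv² ⇒ v = √(2g(h₁−h₂)) = √(2·11.4·49.0068) = 33.4268 m/s = 74.77 mph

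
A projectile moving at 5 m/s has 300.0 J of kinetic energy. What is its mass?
m = 2·KE/v² = 2·300.0/(5)² = 24.0 kg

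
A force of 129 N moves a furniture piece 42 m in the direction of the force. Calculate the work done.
W = F·d = (129)(42) = 5418 J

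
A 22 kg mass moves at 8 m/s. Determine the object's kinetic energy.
KE = ½mv² = ½(22)(8)² = 704.0 J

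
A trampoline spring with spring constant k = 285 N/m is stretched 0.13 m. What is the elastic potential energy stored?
PE = ½kx² = ½(285)(0.13)² = 2.408 J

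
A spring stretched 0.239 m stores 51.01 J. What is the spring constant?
k = 2·PE/x² = 2·51.01/(0.239)² = 1786 N/m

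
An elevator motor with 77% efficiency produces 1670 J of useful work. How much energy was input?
W_in = W_out/η = 1670/0.77 = 2169 J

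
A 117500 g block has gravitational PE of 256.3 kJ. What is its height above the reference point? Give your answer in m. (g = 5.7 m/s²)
Convert to SI: m = 117.5 kg, PE = 256300 J
h = PE/(mg) = 256300/(117.5·5.7) = 382.7 m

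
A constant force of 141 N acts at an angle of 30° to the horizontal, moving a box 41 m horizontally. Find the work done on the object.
W = F·d·cosθ = (141)(41)cos(30°) = 5006 J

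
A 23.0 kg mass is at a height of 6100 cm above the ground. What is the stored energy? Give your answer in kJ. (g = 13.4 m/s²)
Convert to SI: m = 23.0 kg, h = 61.0 m
PE = mgh = (23.0)(13.4)(61.0) = 18800.2 J = 18.8 kJ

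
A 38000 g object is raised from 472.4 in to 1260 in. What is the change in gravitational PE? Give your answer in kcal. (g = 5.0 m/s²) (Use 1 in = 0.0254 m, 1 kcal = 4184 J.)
Convert to SI: m = 38.0 kg, Δh = 20.005 m
ΔPE = mgΔh = (38.0)(5.0)(20.005) = 3800.96 J = 0.9085 kcal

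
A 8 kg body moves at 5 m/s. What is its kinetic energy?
KE = ½mv² = ½(8)(5)² = 100.0 J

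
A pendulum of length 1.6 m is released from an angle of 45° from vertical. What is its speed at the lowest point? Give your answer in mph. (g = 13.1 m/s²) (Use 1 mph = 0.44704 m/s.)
h = L(1 − cosθ) = 1.6(1 − cos45°) = 0.468629 m
v = √(2gh) = √(2·13.1·0.468629) = 3.50401 m/s = 7.838 mph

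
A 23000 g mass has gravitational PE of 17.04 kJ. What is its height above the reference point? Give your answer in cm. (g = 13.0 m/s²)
Convert to SI: m = 23.0 kg, PE = 17040.0 J
h = PE/(mg) = 17040.0/(23.0·13.0) = 56.99 m = 5699 cm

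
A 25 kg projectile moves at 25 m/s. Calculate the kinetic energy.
KE = ½mv² = ½(25)(25)² = 7812.5 J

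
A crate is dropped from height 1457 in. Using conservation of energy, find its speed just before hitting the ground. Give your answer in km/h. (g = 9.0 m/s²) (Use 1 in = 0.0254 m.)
Convert to SI: h = 37.0078 m
mgh = ½mv² ⇒ v = √(2gh) = √(2·9.0·37.0078) = 25.8097 m/s = 92.91 km/h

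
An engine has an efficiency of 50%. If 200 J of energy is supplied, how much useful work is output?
W_out = η·W_in = 0.5·200 = 100.0 J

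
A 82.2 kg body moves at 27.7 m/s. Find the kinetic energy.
KE = ½mv² = ½(82.2)(27.7)² = 31540 J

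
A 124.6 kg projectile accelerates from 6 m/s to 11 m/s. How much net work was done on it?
W = ΔKE = ½m(v₂² − v₁²) = ½(124.6)(11² − 6²) = 5295.5 J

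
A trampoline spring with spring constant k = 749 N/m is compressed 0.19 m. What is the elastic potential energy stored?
PE = ½kx² = ½(749)(0.19)² = 13.52 J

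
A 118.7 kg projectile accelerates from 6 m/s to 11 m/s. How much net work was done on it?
W = ΔKE = ½m(v₂² − v₁²) = ½(118.7)(11² − 6²) = 5044.75 J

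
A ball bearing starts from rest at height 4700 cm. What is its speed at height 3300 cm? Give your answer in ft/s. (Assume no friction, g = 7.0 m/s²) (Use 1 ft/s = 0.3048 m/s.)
Convert to SI: h₁−h₂ = 14.0 m
mgh₁ = mgh₂ + ½mv² ⇒ v = √(2g(h₁−h₂)) = √(2·7.0·14.0) = 14.0 m/s = 45.93 ft/s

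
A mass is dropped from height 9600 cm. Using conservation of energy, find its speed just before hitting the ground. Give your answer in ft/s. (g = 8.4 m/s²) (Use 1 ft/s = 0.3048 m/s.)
Convert to SI: h = 96.0 m
mgh = ½mv² ⇒ v = √(2gh) = √(2·8.4·96.0) = 40.1597 m/s = 131.8 ft/s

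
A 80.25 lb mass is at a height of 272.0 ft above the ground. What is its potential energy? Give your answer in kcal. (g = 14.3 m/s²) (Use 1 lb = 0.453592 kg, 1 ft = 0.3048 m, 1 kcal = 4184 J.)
Convert to SI: m = 36.4008 kg, h = 82.9056 m
PE = mgh = (36.4008)(14.3)(82.9056) = 43154.9 J = 10.31 kcal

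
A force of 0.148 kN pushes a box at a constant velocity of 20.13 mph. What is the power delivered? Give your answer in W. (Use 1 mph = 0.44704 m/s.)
Convert to SI: F = 148.0 N, v = 8.99892 m/s
P = Fv = (148.0)(8.99892) = 1332 W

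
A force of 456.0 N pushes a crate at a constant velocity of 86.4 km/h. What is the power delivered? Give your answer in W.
Convert to SI: F = 456.0 N, v = 24.0 m/s
P = Fv = (456.0)(24.0) = 10940 W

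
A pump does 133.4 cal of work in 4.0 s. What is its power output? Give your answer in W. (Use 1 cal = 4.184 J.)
Convert to SI: W = 558.146 J, t = 4.0 s
P = W/t = 558.146/4.0 = 139.5 W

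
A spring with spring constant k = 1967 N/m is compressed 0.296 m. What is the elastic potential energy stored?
PE = ½kx² = ½(1967)(0.296)² = 86.17 J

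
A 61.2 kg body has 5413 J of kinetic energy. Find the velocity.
v = √(2·KE/m) = √(2·5413/61.2) = 13.3 m/s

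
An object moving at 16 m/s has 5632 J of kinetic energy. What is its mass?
m = 2·KE/v² = 2·5632/(16)² = 44.0 kg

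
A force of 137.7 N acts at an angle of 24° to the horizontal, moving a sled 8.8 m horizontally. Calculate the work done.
W = F·d·cosθ = (137.7)(8.8)cos(24°) = 1107 J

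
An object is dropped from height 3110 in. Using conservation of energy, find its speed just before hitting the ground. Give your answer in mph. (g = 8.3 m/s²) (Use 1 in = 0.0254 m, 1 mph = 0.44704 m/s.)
Convert to SI: h = 78.994 m
mgh = ½mv² ⇒ v = √(2gh) = √(2·8.3·78.994) = 36.2119 m/s = 81.0 mph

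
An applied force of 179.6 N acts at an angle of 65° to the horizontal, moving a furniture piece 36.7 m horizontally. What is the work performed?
W = F·d·cosθ = (179.6)(36.7)cos(65°) = 2786 J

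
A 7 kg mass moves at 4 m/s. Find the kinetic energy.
KE = ½mv² = ½(7)(4)² = 56.0 J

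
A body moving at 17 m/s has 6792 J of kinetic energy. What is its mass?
m = 2·KE/v² = 2·6792/(17)² = 47.0 kg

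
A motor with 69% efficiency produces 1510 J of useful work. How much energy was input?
W_in = W_out/η = 1510/0.69 = 2188 J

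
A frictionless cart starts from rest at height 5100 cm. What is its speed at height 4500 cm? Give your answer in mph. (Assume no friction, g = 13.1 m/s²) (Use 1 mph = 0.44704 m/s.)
Convert to SI: h₁−h₂ = 6.0 m
mgh₁ = mgh₂ + ½mv² ⇒ v = √(2g(h₁−h₂)) = √(2·13.1·6.0) = 12.5379 m/s = 28.05 mph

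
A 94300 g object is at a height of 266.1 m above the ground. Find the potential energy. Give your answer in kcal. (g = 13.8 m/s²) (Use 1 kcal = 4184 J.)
Convert to SI: m = 94.3 kg, h = 266.1 m
PE = mgh = (94.3)(13.8)(266.1) = 346287 J = 82.76 kcal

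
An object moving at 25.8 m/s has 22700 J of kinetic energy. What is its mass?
m = 2·KE/v² = 2·22700/(25.8)² = 68.21 kg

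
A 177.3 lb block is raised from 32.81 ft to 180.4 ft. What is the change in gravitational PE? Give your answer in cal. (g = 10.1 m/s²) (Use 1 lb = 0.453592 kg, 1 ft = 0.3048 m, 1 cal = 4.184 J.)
Convert to SI: m = 80.4219 kg, Δh = 44.9854 m
ΔPE = mgΔh = (80.4219)(10.1)(44.9854) = 36539.9 J = 8733 cal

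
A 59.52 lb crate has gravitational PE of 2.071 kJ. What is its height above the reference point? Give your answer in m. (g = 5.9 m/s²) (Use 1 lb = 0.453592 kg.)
Convert to SI: m = 26.9978 kg, PE = 2071.0 J
h = PE/(mg) = 2071.0/(26.9978·5.9) = 13.0 m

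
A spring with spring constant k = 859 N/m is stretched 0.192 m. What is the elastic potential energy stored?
PE = ½kx² = ½(859)(0.192)² = 15.83 J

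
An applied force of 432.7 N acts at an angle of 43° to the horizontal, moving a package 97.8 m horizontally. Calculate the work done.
W = F·d·cosθ = (432.7)(97.8)cos(43°) = 30950 J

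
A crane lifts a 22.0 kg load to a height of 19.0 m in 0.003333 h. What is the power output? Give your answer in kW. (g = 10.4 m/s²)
Convert to SI: m = 22.0 kg, h = 19.0 m, t = 11.9988 s
P = mgh/t = (22.0)(10.4)(19.0)/11.9988 = 362.303 W = 0.3623 kW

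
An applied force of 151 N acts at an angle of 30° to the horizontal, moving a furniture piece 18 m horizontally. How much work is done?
W = F·d·cosθ = (151)(18)cos(30°) = 2354 J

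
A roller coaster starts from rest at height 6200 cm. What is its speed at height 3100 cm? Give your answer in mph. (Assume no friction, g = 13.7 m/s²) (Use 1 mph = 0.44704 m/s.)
Convert to SI: h₁−h₂ = 31.0 m
mgh₁ = mgh₂ + ½mv² ⇒ v = √(2g(h₁−h₂)) = √(2·13.7·31.0) = 29.1445 m/s = 65.19 mph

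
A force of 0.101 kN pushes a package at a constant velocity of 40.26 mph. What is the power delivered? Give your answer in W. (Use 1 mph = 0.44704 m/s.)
Convert to SI: F = 101.0 N, v = 17.9978 m/s
P = Fv = (101.0)(17.9978) = 1818 W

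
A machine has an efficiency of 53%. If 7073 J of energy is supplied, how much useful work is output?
W_out = η·W_in = 0.53·7073 = 3748.69 J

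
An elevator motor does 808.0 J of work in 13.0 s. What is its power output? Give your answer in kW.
P = W/t = 808.0/13.0 = 62.1538 W = 0.06215 kW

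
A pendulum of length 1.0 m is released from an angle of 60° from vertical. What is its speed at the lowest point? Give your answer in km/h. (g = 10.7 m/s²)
h = L(1 − cosθ) = 1.0(1 − cos60°) = 0.5 m
v = √(2gh) = √(2·10.7·0.5) = 3.27109 m/s = 11.78 km/h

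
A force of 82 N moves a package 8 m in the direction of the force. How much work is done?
W = F·d = (82)(8) = 656.0 J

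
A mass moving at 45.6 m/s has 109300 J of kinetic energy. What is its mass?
m = 2·KE/v² = 2·109300/(45.6)² = 105.1 kg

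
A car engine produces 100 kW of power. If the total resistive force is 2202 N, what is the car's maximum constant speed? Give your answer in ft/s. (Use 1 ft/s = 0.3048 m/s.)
P = Fv ⇒ v = P/F = 100000 W/2202.0 N = 45.4133 m/s = 149.0 ft/s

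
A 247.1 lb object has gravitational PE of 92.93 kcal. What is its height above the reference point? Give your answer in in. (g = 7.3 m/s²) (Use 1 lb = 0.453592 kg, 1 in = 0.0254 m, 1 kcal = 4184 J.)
Convert to SI: m = 112.083 kg, PE = 388819 J
h = PE/(mg) = 388819/(112.083·7.3) = 475.211 m = 18710 in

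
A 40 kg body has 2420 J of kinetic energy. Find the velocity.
v = √(2·KE/m) = √(2·2420/40) = 11.0 m/s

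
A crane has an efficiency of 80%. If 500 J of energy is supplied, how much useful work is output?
W_out = η·W_in = 0.8·500 = 400.0 J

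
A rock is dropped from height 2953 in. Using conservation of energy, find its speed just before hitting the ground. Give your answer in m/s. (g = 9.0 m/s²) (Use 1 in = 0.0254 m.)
Convert to SI: h = 75.0062 m
mgh = ½mv² ⇒ v = √(2gh) = √(2·9.0·75.0062) = 36.74 m/s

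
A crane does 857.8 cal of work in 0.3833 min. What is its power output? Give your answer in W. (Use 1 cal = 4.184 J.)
Convert to SI: W = 3589.04 J, t = 22.998 s
P = W/t = 3589.04/22.998 = 156.1 W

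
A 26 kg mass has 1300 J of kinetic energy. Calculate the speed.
v = √(2·KE/m) = √(2·1300/26) = 10.0 m/s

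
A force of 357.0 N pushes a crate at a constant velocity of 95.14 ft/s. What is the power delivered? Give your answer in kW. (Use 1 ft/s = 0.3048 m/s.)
Convert to SI: F = 357.0 N, v = 28.9987 m/s
P = Fv = (357.0)(28.9987) = 10352.5 W = 10.35 kW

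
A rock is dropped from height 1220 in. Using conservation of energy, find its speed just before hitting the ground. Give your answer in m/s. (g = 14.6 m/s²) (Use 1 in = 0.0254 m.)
Convert to SI: h = 30.988 m
mgh = ½mv² ⇒ v = √(2gh) = √(2·14.6·30.988) = 30.08 m/s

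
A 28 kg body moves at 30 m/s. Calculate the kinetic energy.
KE = ½mv² = ½(28)(30)² = 12600.0 J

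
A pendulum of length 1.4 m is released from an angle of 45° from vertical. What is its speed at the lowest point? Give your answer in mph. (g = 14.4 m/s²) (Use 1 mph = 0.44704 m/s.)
h = L(1 − cosθ) = 1.4(1 − cos45°) = 0.410051 m
v = √(2gh) = √(2·14.4·0.410051) = 3.43649 m/s = 7.687 mph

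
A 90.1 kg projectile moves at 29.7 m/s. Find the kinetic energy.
KE = ½mv² = ½(90.1)(29.7)² = 39740 J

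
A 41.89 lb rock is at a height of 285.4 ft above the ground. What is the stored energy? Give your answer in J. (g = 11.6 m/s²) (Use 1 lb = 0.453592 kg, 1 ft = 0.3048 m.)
Convert to SI: m = 19.001 kg, h = 86.9899 m
PE = mgh = (19.001)(11.6)(86.9899) = 19170 J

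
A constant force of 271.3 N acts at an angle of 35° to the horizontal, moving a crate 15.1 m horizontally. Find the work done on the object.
W = F·d·cosθ = (271.3)(15.1)cos(35°) = 3356 J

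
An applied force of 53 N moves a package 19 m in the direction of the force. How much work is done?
W = F·d = (53)(19) = 1007 J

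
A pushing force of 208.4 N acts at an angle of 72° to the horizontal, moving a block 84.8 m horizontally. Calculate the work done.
W = F·d·cosθ = (208.4)(84.8)cos(72°) = 5461 J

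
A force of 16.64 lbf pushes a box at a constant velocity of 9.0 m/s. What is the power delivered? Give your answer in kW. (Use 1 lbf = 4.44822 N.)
Convert to SI: F = 74.0184 N, v = 9.0 m/s
P = Fv = (74.0184)(9.0) = 666.165 W = 0.6662 kW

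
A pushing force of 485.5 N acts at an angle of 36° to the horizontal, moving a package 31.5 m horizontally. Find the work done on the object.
W = F·d·cosθ = (485.5)(31.5)cos(36°) = 12370 J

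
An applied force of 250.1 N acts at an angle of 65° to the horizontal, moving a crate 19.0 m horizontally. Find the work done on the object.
W = F·d·cosθ = (250.1)(19.0)cos(65°) = 2008 J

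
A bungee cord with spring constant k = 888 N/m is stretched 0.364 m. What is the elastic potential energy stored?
PE = ½kx² = ½(888)(0.364)² = 58.83 J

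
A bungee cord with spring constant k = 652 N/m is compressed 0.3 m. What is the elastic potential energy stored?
PE = ½kx² = ½(652)(0.3)² = 29.34 J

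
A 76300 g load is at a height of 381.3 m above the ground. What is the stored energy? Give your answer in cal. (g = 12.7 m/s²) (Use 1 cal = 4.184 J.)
Convert to SI: m = 76.3 kg, h = 381.3 m
PE = mgh = (76.3)(12.7)(381.3) = 369484 J = 88310 cal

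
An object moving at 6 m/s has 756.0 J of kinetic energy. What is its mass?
m = 2·KE/v² = 2·756.0/(6)² = 42.0 kg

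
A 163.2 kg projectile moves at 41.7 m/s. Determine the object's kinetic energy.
KE = ½mv² = ½(163.2)(41.7)² = 141900 J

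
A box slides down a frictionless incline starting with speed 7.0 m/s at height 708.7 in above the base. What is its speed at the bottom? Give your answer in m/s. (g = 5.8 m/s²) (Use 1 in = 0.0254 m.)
Convert to SI: v₀ = 7.0 m/s, h = 18.001 m
½mv₀² + mgh = ½mv² ⇒ v = √(v₀² + 2gh) = √(7.0² + 2·5.8·18.001) = 16.06 m/s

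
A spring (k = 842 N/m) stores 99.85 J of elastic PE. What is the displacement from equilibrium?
x = √(2·PE/k) = √(2·99.85/842) = 0.487 m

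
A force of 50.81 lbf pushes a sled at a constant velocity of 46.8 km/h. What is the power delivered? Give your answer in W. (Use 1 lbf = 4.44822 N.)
Convert to SI: F = 226.014 N, v = 13.0 m/s
P = Fv = (226.014)(13.0) = 2938 W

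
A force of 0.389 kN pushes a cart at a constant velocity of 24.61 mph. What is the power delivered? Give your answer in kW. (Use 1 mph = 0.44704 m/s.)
Convert to SI: F = 389.0 N, v = 11.0017 m/s
P = Fv = (389.0)(11.0017) = 4279.64 W = 4.28 kW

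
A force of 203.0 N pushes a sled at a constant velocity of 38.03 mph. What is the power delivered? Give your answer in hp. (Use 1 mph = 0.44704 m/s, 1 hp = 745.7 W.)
Convert to SI: F = 203.0 N, v = 17.0009 m/s
P = Fv = (203.0)(17.0009) = 3451.19 W = 4.628 hp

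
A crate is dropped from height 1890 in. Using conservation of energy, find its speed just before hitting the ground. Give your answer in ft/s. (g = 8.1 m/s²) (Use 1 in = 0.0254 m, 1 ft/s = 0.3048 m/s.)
Convert to SI: h = 48.006 m
mgh = ½mv² ⇒ v = √(2gh) = √(2·8.1·48.006) = 27.8872 m/s = 91.49 ft/s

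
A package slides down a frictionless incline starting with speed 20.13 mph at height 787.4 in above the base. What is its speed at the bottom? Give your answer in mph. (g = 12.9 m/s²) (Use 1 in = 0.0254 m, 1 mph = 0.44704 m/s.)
Convert to SI: v₀ = 8.99892 m/s, h = 20.0 m
½mv₀² + mgh = ½mv² ⇒ v = √(v₀² + 2gh) = √(8.99892² + 2·12.9·20.0) = 24.4332 m/s = 54.66 mph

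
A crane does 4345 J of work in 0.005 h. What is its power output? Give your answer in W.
Convert to SI: W = 4345.0 J, t = 18.0 s
P = W/t = 4345.0/18.0 = 241.4 W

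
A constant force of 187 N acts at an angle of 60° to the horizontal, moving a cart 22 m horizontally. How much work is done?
W = F·d·cosθ = (187)(22)cos(60°) = 2057 J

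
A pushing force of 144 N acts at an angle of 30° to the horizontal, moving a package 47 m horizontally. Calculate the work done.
W = F·d·cosθ = (144)(47)cos(30°) = 5861 J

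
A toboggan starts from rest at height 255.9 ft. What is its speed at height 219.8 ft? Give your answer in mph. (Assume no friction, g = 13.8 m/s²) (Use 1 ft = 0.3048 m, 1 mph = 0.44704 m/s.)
Convert to SI: h₁−h₂ = 11.0033 m
mgh₁ = mgh₂ + ½mv² ⇒ v = √(2g(h₁−h₂)) = √(2·13.8·11.0033) = 17.4267 m/s = 38.98 mph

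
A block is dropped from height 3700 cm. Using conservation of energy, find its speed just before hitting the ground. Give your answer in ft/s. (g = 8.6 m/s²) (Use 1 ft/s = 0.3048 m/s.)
Convert to SI: h = 37.0 m
mgh = ½mv² ⇒ v = √(2gh) = √(2·8.6·37.0) = 25.227 m/s = 82.77 ft/s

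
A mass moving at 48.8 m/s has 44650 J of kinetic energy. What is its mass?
m = 2·KE/v² = 2·44650/(48.8)² = 37.5 kg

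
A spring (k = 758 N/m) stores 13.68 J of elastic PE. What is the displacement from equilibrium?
x = √(2·PE/k) = √(2·13.68/758) = 0.19 m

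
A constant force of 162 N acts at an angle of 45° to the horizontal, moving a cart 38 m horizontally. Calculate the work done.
W = F·d·cosθ = (162)(38)cos(45°) = 4353 J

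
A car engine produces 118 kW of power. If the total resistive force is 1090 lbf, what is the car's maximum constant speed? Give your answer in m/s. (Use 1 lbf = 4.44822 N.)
Convert to SI: F = 4848.56 N
P = Fv ⇒ v = P/F = 118000 W/4848.56 N = 24.34 m/s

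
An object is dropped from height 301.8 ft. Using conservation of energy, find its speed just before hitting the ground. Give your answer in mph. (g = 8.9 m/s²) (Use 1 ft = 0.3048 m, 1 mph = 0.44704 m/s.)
Convert to SI: h = 91.9886 m
mgh = ½mv² ⇒ v = √(2gh) = √(2·8.9·91.9886) = 40.4648 m/s = 90.52 mph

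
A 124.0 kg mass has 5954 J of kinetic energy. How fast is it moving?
v = √(2·KE/m) = √(2·5954/124.0) = 9.8 m/s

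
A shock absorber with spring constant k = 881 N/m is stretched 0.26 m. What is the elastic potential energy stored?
PE = ½kx² = ½(881)(0.26)² = 29.78 J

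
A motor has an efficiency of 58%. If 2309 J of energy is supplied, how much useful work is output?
W_out = η·W_in = 0.58·2309 = 1339.22 J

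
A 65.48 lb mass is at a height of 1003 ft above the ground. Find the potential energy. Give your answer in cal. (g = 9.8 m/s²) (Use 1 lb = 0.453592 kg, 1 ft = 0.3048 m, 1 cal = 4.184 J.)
Convert to SI: m = 29.7012 kg, h = 305.714 m
PE = mgh = (29.7012)(9.8)(305.714) = 88984.8 J = 21270 cal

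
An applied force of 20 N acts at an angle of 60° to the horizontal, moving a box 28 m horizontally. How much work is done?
W = F·d·cosθ = (20)(28)cos(60°) = 280.0 J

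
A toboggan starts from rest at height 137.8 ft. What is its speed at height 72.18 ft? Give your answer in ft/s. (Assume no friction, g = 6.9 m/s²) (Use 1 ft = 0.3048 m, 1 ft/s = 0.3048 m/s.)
Convert to SI: h₁−h₂ = 20.001 m
mgh₁ = mgh₂ + ½mv² ⇒ v = √(2g(h₁−h₂)) = √(2·6.9·20.001) = 16.6137 m/s = 54.51 ft/s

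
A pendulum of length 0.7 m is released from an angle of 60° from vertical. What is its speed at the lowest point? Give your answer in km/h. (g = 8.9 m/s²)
h = L(1 − cosθ) = 0.7(1 − cos60°) = 0.35 m
v = √(2gh) = √(2·8.9·0.35) = 2.496 m/s = 8.986 km/h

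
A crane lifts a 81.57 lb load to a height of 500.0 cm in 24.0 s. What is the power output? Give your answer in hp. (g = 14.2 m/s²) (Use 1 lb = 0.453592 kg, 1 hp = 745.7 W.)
Convert to SI: m = 36.9995 kg, h = 5.0 m, t = 24.0 s
P = mgh/t = (36.9995)(14.2)(5.0)/24.0 = 109.457 W = 0.1468 hp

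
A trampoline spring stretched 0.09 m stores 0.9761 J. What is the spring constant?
k = 2·PE/x² = 2·0.9761/(0.09)² = 241.0 N/m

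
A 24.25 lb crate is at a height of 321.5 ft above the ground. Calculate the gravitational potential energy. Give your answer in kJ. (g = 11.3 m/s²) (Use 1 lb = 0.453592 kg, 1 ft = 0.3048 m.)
Convert to SI: m = 10.9996 kg, h = 97.9932 m
PE = mgh = (10.9996)(11.3)(97.9932) = 12180.1 J = 12.18 kJ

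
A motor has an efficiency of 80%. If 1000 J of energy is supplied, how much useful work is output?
W_out = η·W_in = 0.8·1000 = 800.0 J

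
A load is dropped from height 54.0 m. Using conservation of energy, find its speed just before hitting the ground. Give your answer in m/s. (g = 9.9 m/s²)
mgh = ½mv² ⇒ v = √(2gh) = √(2·9.9·54.0) = 32.7 m/s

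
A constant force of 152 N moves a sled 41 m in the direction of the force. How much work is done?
W = F·d = (152)(41) = 6232 J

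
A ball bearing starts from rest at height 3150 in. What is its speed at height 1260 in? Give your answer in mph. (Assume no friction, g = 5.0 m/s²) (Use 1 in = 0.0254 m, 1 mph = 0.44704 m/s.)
Convert to SI: h₁−h₂ = 48.006 m
mgh₁ = mgh₂ + ½mv² ⇒ v = √(2g(h₁−h₂)) = √(2·5.0·48.006) = 21.9103 m/s = 49.01 mph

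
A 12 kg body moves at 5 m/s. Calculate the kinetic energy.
KE = ½mv² = ½(12)(5)² = 150.0 J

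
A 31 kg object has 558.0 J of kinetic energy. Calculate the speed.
v = √(2·KE/m) = √(2·558.0/31) = 6.0 m/s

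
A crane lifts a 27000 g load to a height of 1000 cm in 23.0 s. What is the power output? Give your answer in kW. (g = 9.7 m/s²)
Convert to SI: m = 27.0 kg, h = 10.0 m, t = 23.0 s
P = mgh/t = (27.0)(9.7)(10.0)/23.0 = 113.87 W = 0.1139 kW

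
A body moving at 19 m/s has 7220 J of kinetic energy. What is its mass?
m = 2·KE/v² = 2·7220/(19)² = 40.0 kg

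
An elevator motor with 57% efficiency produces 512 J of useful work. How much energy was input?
W_in = W_out/η = 512/0.57 = 898.2 J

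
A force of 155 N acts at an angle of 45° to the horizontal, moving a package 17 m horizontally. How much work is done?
W = F·d·cosθ = (155)(17)cos(45°) = 1863 J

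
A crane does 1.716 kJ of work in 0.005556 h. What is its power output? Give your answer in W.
Convert to SI: W = 1716.0 J, t = 20.0016 s
P = W/t = 1716.0/20.0016 = 85.79 W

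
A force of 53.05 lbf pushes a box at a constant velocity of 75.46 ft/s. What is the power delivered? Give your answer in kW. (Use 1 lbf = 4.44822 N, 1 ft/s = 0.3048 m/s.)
Convert to SI: F = 235.978 N, v = 23.0002 m/s
P = Fv = (235.978)(23.0002) = 5427.54 W = 5.428 kW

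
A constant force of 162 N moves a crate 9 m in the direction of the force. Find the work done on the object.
W = F·d = (162)(9) = 1458 J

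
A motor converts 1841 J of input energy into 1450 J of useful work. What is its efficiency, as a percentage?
η = W_out/W_in = 1450/1841 = 78.76%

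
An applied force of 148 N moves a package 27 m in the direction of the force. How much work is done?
W = F·d = (148)(27) = 3996 J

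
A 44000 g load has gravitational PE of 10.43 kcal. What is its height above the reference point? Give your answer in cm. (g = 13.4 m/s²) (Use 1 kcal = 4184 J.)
Convert to SI: m = 44.0 kg, PE = 43639.1 J
h = PE/(mg) = 43639.1/(44.0·13.4) = 74.0148 m = 7401 cm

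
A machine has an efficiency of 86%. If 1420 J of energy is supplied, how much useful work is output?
W_out = η·W_in = 0.86·1420 = 1221.2 J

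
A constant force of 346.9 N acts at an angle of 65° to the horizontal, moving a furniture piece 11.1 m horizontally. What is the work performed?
W = F·d·cosθ = (346.9)(11.1)cos(65°) = 1627 J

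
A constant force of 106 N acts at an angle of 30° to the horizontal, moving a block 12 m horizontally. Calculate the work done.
W = F·d·cosθ = (106)(12)cos(30°) = 1102 J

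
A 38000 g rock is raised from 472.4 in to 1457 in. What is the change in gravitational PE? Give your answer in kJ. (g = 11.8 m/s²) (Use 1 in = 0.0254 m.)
Convert to SI: m = 38.0 kg, Δh = 25.0088 m
ΔPE = mgΔh = (38.0)(11.8)(25.0088) = 11214.0 J = 11.21 kJ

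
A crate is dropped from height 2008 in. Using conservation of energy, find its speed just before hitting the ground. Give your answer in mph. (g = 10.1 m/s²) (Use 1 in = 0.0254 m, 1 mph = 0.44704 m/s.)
Convert to SI: h = 51.0032 m
mgh = ½mv² ⇒ v = √(2gh) = √(2·10.1·51.0032) = 32.0977 m/s = 71.8 mph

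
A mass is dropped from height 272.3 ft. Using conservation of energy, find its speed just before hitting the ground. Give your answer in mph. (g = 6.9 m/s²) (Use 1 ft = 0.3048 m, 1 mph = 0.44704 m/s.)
Convert to SI: h = 82.997 m
mgh = ½mv² ⇒ v = √(2gh) = √(2·6.9·82.997) = 33.84316 m/s = 75.7 mph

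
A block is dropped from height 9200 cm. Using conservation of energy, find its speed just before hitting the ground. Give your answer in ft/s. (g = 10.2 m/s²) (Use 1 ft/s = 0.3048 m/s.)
Convert to SI: h = 92.0 m
mgh = ½mv² ⇒ v = √(2gh) = √(2·10.2·92.0) = 43.322 m/s = 142.1 ft/s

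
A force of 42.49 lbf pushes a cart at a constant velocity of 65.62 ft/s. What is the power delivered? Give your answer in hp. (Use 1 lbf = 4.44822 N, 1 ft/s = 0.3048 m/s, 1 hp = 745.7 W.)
Convert to SI: F = 189.005 N, v = 20.001 m/s
P = Fv = (189.005)(20.001) = 3780.28 W = 5.069 hp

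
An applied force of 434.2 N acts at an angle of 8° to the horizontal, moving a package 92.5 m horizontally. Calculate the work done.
W = F·d·cosθ = (434.2)(92.5)cos(8°) = 39770 J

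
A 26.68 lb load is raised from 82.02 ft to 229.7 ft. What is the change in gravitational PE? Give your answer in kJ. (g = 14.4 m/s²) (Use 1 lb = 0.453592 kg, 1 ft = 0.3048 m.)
Convert to SI: m = 12.1018 kg, Δh = 45.0129 m
ΔPE = mgΔh = (12.1018)(14.4)(45.0129) = 7844.23 J = 7.844 kJ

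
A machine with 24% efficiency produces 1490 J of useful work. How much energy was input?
W_in = W_out/η = 1490/0.24 = 6208 J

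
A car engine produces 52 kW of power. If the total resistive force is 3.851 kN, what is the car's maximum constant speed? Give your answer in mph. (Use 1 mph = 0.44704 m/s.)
Convert to SI: F = 3851.0 N
P = Fv ⇒ v = P/F = 52000 W/3851.0 N = 13.503 m/s = 30.21 mph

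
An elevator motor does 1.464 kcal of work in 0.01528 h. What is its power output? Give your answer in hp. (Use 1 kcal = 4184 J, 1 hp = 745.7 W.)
Convert to SI: W = 6125.38 J, t = 55.008 s
P = W/t = 6125.38/55.008 = 111.354 W = 0.1493 hp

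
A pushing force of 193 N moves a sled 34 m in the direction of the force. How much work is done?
W = F·d = (193)(34) = 6562 J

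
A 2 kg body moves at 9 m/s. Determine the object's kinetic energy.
KE = ½mv² = ½(2)(9)² = 81.0 J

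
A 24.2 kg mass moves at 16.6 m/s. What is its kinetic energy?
KE = ½mv² = ½(24.2)(16.6)² = 3334 J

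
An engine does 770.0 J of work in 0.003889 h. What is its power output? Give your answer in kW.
Convert to SI: W = 770.0 J, t = 14.0004 s
P = W/t = 770.0/14.0004 = 54.9984 W = 0.055 kW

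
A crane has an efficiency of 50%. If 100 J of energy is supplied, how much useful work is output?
W_out = η·W_in = 0.5·100 = 50.0 J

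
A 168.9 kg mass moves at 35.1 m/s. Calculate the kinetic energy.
KE = ½mv² = ½(168.9)(35.1)² = 104000 J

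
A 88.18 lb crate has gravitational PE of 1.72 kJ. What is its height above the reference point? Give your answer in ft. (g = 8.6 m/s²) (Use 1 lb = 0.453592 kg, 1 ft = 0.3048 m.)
Convert to SI: m = 39.9977 kg, PE = 1720.0 J
h = PE/(mg) = 1720.0/(39.9977·8.6) = 5.00028 m = 16.41 ft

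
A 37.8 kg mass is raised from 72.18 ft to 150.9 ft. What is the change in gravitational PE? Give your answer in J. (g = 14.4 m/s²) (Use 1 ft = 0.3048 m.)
Convert to SI: m = 37.8 kg, Δh = 23.9939 m
ΔPE = mgΔh = (37.8)(14.4)(23.9939) = 13060 J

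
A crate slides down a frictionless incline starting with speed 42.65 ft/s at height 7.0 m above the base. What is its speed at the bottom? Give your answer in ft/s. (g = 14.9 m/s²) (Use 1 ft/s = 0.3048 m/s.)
Convert to SI: v₀ = 12.9997 m/s, h = 7.0 m
½mv₀² + mgh = ½mv² ⇒ v = √(v₀² + 2gh) = √(12.9997² + 2·14.9·7.0) = 19.4317 m/s = 63.75 ft/s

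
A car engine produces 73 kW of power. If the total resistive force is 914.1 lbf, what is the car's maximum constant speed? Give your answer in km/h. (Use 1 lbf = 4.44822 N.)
Convert to SI: F = 4066.12 N
P = Fv ⇒ v = P/F = 73000 W/4066.12 N = 17.9532 m/s = 64.63 km/h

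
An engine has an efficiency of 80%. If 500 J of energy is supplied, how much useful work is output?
W_out = η·W_in = 0.8·500 = 400.0 J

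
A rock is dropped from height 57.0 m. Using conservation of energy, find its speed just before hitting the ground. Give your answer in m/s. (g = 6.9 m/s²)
mgh = ½mv² ⇒ v = √(2gh) = √(2·6.9·57.0) = 28.05 m/s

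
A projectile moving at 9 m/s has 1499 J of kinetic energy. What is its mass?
m = 2·KE/v² = 2·1499/(9)² = 37.01 kg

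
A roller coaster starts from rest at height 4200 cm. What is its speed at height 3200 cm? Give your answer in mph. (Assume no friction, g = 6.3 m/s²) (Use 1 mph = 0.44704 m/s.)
Convert to SI: h₁−h₂ = 10.0 m
mgh₁ = mgh₂ + ½mv² ⇒ v = √(2g(h₁−h₂)) = √(2·6.3·10.0) = 11.225 m/s = 25.11 mph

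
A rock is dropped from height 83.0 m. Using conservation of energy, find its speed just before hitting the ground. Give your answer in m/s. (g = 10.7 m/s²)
mgh = ½mv² ⇒ v = √(2gh) = √(2·10.7·83.0) = 42.14 m/s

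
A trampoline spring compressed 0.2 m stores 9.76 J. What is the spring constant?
k = 2·PE/x² = 2·9.76/(0.2)² = 488.0 N/m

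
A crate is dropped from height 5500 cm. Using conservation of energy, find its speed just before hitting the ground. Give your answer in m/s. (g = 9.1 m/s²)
Convert to SI: h = 55.0 m
mgh = ½mv² ⇒ v = √(2gh) = √(2·9.1·55.0) = 31.64 m/s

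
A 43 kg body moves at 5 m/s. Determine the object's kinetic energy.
KE = ½mv² = ½(43)(5)² = 537.5 J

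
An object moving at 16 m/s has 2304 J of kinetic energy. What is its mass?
m = 2·KE/v² = 2·2304/(16)² = 18.0 kg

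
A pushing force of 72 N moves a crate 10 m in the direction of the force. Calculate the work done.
W = F·d = (72)(10) = 720.0 J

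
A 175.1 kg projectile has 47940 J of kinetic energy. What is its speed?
v = √(2·KE/m) = √(2·47940/175.1) = 23.4 m/s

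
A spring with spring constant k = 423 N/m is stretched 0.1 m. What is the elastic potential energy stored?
PE = ½kx² = ½(423)(0.1)² = 2.115 J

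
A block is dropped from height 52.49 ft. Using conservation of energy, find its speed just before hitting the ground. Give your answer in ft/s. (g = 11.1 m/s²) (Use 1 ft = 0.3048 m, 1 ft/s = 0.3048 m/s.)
Convert to SI: h = 15.999 m
mgh = ½mv² ⇒ v = √(2gh) = √(2·11.1·15.999) = 18.8461 m/s = 61.83 ft/s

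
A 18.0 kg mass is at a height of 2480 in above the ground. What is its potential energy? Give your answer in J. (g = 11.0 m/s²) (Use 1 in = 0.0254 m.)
Convert to SI: m = 18.0 kg, h = 62.992 m
PE = mgh = (18.0)(11.0)(62.992) = 12470 J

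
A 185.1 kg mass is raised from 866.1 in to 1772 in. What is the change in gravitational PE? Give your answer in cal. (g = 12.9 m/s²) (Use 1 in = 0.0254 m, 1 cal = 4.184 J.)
Convert to SI: m = 185.1 kg, Δh = 23.0099 m
ΔPE = mgΔh = (185.1)(12.9)(23.0099) = 54942.7 J = 13130 cal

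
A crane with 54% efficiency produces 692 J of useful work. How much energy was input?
W_in = W_out/η = 692/0.54 = 1281 J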